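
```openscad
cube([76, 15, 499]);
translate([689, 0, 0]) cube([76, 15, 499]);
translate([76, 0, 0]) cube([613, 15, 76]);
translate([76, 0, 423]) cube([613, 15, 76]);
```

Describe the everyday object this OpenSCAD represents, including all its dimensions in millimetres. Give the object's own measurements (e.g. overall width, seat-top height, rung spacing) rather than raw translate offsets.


A rectangular picture frame lying in the x–z plane (depth along y). The opening is 613 mm wide (x) by 347 mm tall (z), surrounded by a border 76 mm wide on all four sides. The frame is 15 mm deep and is made of two full-height vertical stiles with two horizontal rails fitted between them.


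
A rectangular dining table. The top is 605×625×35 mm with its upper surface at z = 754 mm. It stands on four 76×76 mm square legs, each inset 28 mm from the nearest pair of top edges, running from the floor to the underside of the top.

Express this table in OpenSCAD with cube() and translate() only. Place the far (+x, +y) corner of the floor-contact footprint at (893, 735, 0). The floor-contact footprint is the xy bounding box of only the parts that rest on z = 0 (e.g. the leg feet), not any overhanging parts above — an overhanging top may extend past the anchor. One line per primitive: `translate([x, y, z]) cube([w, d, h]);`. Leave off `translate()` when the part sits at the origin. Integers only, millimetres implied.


// leg_h = 754 - 35 = 719
translate([316, 138, 719]) cube([605, 625, 35]);
translate([344, 166, 0]) cube([76, 76, 719]);
translate([817, 166, 0]) cube([76, 76, 719]);
translate([344, 659, 0]) cube([76, 76, 719]);
translate([817, 659, 0]) cube([76, 76, 719]);


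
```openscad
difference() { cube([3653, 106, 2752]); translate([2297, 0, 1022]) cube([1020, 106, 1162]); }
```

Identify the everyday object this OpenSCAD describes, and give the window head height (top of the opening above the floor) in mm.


A wall with a window opening. The window head height is 2184 mm.

A wall with a rectangular opening subtracted — a window. Sill at z = 1022, opening 1162 mm tall, so the head is at 1022 + 1162 = 2184 mm.


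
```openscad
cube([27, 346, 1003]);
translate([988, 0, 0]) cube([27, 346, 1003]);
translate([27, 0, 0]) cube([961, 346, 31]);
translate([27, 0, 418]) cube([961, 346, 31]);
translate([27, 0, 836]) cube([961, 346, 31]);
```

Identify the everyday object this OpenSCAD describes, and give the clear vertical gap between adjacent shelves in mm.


A bookshelf. The clear shelf gap is 387 mm.

Two tall side panels with 3 horizontal boards between them — a bookshelf. The first two shelf undersides are at z = 0 and z = 418; with shelf thickness 31, the clear gap is 418 − 0 − 31 = 387 mm.


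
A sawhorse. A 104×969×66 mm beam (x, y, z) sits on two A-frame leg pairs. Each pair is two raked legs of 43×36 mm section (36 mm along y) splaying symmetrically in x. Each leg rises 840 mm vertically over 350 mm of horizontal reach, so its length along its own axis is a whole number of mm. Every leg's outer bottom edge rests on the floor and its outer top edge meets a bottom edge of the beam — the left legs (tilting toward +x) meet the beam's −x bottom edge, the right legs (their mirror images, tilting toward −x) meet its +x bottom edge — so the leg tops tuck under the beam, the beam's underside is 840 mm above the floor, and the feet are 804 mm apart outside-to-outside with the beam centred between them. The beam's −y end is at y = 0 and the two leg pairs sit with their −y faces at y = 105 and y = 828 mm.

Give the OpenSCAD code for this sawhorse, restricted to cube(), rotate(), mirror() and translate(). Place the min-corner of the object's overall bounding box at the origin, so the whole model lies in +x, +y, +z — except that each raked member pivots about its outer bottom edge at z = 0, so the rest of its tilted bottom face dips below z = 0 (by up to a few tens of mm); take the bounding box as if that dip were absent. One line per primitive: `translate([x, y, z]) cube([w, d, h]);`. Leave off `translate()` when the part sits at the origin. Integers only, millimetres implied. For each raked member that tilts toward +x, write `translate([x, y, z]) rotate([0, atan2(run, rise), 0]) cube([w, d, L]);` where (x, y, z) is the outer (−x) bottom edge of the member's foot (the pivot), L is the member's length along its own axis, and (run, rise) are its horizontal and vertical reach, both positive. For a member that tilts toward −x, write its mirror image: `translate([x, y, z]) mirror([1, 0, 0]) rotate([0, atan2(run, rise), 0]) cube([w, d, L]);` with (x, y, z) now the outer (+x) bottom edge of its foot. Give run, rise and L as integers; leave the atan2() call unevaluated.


translate([350, 0, 840]) cube([104, 969, 66]);
translate([0, 105, 0]) rotate([0, atan2(350, 840), 0]) cube([43, 36, 910]);
translate([804, 105, 0]) mirror([1, 0, 0]) rotate([0, atan2(350, 840), 0]) cube([43, 36, 910]);
translate([0, 828, 0]) rotate([0, atan2(350, 840), 0]) cube([43, 36, 910]);
translate([804, 828, 0]) mirror([1, 0, 0]) rotate([0, atan2(350, 840), 0]) cube([43, 36, 910]);


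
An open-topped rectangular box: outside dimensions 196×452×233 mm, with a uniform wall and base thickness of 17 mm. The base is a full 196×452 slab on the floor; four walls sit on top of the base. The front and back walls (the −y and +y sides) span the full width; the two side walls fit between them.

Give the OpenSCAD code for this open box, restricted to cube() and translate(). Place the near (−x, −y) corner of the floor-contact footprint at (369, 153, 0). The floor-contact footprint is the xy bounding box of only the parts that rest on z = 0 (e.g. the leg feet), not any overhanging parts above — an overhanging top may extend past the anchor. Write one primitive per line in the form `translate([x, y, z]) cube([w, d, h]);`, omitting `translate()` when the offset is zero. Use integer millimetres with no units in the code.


translate([369, 153, 0]) cube([196, 452, 17]);
translate([369, 153, 17]) cube([196, 17, 216]);
translate([369, 588, 17]) cube([196, 17, 216]);
translate([369, 170, 17]) cube([17, 418, 216]);
translate([548, 170, 17]) cube([17, 418, 216]);


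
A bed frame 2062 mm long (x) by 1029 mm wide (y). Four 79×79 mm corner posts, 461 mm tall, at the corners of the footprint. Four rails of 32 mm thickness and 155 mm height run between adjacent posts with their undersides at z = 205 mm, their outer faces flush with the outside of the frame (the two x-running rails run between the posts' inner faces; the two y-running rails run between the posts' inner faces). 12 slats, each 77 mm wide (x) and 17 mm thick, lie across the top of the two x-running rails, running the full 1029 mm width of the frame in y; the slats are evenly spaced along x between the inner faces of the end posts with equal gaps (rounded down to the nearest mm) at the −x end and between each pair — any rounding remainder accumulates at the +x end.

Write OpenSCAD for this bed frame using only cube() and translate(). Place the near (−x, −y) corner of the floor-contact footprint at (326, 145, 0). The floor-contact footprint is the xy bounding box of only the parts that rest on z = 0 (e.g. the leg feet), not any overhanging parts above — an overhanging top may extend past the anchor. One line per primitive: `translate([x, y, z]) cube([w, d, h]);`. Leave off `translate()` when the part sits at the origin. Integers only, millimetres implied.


translate([326, 145, 0]) cube([79, 79, 461]);
translate([326, 1095, 0]) cube([79, 79, 461]);
translate([2309, 145, 0]) cube([79, 79, 461]);
translate([2309, 1095, 0]) cube([79, 79, 461]);
translate([405, 145, 205]) cube([1904, 32, 155]);
translate([405, 1142, 205]) cube([1904, 32, 155]);
translate([326, 224, 205]) cube([32, 871, 155]);
translate([2356, 224, 205]) cube([32, 871, 155]);
translate([480, 145, 360]) cube([77, 1029, 17]);
translate([632, 145, 360]) cube([77, 1029, 17]);
translate([784, 145, 360]) cube([77, 1029, 17]);
translate([936, 145, 360]) cube([77, 1029, 17]);
translate([1088, 145, 360]) cube([77, 1029, 17]);
translate([1240, 145, 360]) cube([77, 1029, 17]);
translate([1392, 145, 360]) cube([77, 1029, 17]);
translate([1544, 145, 360]) cube([77, 1029, 17]);
translate([1696, 145, 360]) cube([77, 1029, 17]);
translate([1848, 145, 360]) cube([77, 1029, 17]);
translate([2000, 145, 360]) cube([77, 1029, 17]);
translate([2152, 145, 360]) cube([77, 1029, 17]);


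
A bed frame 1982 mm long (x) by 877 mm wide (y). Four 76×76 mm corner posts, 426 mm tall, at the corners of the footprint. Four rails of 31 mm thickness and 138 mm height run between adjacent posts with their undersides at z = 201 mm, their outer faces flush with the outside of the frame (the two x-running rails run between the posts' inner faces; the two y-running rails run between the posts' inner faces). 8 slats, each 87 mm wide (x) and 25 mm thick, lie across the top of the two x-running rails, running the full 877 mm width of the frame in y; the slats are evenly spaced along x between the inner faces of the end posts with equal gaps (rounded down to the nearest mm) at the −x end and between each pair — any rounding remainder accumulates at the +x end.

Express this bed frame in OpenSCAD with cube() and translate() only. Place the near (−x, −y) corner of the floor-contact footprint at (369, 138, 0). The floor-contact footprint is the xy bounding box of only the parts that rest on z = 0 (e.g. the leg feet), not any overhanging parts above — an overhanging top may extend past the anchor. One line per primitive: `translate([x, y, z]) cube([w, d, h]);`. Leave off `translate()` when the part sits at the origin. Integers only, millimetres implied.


// slat z = rail_z + rail_h = 201 + 138 = 339
// slat gap = ⌊(1830 − 8·87) / 9⌋ = 126
translate([369, 138, 0]) cube([76, 76, 426]);
translate([369, 939, 0]) cube([76, 76, 426]);
translate([2275, 138, 0]) cube([76, 76, 426]);
translate([2275, 939, 0]) cube([76, 76, 426]);
translate([445, 138, 201]) cube([1830, 31, 138]);
translate([445, 984, 201]) cube([1830, 31, 138]);
translate([369, 214, 201]) cube([31, 725, 138]);
translate([2320, 214, 201]) cube([31, 725, 138]);
translate([571, 138, 339]) cube([87, 877, 25]);
translate([784, 138, 339]) cube([87, 877, 25]);
translate([997, 138, 339]) cube([87, 877, 25]);
translate([1210, 138, 339]) cube([87, 877, 25]);
translate([1423, 138, 339]) cube([87, 877, 25]);
translate([1636, 138, 339]) cube([87, 877, 25]);
translate([1849, 138, 339]) cube([87, 877, 25]);
translate([2062, 138, 339]) cube([87, 877, 25]);


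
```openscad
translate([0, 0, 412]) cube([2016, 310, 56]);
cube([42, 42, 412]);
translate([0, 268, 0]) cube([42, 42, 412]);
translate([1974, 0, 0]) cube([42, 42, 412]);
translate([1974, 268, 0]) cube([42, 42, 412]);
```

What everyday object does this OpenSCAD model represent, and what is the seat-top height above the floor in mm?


A bench. The seat-top height is 468 mm.

A long slab on four corner posts — a bench. The slab sits at z = 412 with thickness 56, so the top is 412 + 56 = 468 mm.


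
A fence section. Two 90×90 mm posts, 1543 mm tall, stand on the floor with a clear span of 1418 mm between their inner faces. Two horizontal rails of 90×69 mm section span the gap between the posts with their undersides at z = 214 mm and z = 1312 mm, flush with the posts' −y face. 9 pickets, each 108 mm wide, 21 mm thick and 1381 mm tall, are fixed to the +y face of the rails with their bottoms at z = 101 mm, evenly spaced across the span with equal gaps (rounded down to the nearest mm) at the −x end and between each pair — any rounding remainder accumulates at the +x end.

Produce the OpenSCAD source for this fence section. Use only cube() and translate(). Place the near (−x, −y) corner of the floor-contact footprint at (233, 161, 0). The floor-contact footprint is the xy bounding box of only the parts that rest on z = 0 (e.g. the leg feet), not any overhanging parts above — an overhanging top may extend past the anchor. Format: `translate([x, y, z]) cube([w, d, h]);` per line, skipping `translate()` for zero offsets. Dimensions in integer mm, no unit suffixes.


translate([233, 161, 0]) cube([90, 90, 1543]);
translate([1741, 161, 0]) cube([90, 90, 1543]);
translate([323, 161, 214]) cube([1418, 90, 69]);
translate([323, 161, 1312]) cube([1418, 90, 69]);
translate([367, 251, 101]) cube([108, 21, 1381]);
translate([519, 251, 101]) cube([108, 21, 1381]);
translate([671, 251, 101]) cube([108, 21, 1381]);
translate([823, 251, 101]) cube([108, 21, 1381]);
translate([975, 251, 101]) cube([108, 21, 1381]);
translate([1127, 251, 101]) cube([108, 21, 1381]);
translate([1279, 251, 101]) cube([108, 21, 1381]);
translate([1431, 251, 101]) cube([108, 21, 1381]);
translate([1583, 251, 101]) cube([108, 21, 1381]);


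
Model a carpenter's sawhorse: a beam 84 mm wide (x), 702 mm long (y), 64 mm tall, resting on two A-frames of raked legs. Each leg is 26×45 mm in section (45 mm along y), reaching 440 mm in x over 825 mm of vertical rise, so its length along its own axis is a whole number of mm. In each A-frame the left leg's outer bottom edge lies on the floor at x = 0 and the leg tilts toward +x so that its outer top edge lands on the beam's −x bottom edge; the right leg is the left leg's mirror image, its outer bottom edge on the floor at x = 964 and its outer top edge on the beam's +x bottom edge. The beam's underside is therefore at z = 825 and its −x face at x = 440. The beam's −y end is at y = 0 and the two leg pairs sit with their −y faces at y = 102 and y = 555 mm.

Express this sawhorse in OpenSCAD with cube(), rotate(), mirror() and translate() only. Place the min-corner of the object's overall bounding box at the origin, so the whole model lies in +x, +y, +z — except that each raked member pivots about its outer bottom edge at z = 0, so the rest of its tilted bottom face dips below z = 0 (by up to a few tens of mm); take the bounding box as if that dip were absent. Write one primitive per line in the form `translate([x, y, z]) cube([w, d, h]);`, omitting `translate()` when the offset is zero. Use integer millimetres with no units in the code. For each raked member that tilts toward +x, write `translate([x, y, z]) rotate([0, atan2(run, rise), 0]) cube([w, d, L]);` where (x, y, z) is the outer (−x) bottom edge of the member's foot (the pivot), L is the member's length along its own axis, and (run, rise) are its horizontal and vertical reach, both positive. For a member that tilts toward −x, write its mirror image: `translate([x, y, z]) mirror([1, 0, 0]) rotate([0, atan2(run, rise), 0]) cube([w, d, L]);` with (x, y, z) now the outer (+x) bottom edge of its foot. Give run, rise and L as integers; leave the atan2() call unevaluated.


translate([440, 0, 825]) cube([84, 702, 64]);
translate([0, 102, 0]) rotate([0, atan2(440, 825), 0]) cube([26, 45, 935]);
translate([964, 102, 0]) mirror([1, 0, 0]) rotate([0, atan2(440, 825), 0]) cube([26, 45, 935]);
translate([0, 555, 0]) rotate([0, atan2(440, 825), 0]) cube([26, 45, 935]);
translate([964, 555, 0]) mirror([1, 0, 0]) rotate([0, atan2(440, 825), 0]) cube([26, 45, 935]);


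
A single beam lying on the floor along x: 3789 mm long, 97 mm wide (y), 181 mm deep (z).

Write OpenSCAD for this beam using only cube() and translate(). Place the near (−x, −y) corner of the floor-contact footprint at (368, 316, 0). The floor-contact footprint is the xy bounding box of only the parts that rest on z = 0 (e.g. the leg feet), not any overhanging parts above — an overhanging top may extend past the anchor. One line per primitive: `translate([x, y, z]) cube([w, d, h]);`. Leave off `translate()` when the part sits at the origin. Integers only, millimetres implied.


translate([368, 316, 0]) cube([3789, 97, 181]);


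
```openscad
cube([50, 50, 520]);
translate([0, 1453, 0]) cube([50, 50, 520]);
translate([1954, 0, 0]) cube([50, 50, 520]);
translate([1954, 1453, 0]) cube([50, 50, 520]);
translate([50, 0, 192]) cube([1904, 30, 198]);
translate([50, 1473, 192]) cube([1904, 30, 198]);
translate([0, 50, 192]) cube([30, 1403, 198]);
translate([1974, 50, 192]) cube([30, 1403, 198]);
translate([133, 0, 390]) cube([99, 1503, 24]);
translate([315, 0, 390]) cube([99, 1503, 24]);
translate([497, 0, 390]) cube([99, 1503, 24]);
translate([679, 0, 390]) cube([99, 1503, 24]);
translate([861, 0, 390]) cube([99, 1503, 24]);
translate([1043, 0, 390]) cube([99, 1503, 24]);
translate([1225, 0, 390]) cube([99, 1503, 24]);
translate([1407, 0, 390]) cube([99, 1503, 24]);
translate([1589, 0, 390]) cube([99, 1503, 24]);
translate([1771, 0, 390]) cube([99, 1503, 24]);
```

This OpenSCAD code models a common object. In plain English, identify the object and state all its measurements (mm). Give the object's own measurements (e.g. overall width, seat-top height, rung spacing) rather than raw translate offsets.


A bed frame 2004 mm long (x) by 1503 mm wide (y). Four 50×50 mm corner posts, 520 mm tall, at the corners of the footprint. Four rails of 30 mm thickness and 198 mm height run between adjacent posts with their undersides at z = 192 mm, their outer faces flush with the outside of the frame (the two x-running rails run between the posts' inner faces; the two y-running rails run between the posts' inner faces). 10 slats, each 99 mm wide (x) and 24 mm thick, lie across the top of the two x-running rails, running the full 1503 mm width of the frame in y; along x they sit between the end posts with a 83 mm gap after the −x posts and between neighbouring slats, leaving 84 mm before the +x posts.


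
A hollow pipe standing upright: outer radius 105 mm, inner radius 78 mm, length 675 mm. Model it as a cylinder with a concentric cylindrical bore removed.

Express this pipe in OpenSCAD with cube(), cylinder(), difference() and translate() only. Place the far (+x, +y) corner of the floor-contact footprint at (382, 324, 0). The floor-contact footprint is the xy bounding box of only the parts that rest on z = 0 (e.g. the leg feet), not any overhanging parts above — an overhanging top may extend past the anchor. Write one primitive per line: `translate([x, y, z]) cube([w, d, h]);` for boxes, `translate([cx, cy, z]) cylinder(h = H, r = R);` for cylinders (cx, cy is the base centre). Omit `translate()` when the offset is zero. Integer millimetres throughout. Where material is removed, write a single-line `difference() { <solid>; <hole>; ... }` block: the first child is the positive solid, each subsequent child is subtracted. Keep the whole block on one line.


difference() { translate([277, 219, 0]) cylinder(h = 675, r = 105); translate([277, 219, 0]) cylinder(h = 675, r = 78); }


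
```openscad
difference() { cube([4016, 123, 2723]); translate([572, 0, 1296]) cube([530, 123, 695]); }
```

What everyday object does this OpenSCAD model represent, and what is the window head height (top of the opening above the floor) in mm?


A wall with a window opening. The window head height is 1991 mm.

A wall with a rectangular opening subtracted — a window. Sill at z = 1296, opening 695 mm tall, so the head is at 1296 + 695 = 1991 mm.


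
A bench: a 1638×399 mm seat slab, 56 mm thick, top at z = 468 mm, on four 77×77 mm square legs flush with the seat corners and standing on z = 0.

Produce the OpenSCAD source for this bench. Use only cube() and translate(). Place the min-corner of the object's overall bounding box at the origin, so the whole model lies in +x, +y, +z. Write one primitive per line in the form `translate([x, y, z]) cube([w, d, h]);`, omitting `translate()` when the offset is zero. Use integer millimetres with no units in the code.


// leg_h = 468 − 56 = 412
translate([0, 0, 412]) cube([1638, 399, 56]);
cube([77, 77, 412]);
translate([0, 322, 0]) cube([77, 77, 412]);
translate([1561, 0, 0]) cube([77, 77, 412]);
translate([1561, 322, 0]) cube([77, 77, 412]);


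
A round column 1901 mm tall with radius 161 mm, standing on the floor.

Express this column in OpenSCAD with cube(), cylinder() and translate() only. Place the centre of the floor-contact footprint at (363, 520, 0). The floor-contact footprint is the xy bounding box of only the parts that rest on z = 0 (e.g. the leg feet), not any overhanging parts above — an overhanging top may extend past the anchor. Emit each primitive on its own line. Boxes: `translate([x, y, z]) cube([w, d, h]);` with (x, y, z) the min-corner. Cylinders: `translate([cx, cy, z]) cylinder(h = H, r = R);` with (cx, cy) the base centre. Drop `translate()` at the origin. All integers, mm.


translate([363, 520, 0]) cylinder(h = 1901, r = 161);


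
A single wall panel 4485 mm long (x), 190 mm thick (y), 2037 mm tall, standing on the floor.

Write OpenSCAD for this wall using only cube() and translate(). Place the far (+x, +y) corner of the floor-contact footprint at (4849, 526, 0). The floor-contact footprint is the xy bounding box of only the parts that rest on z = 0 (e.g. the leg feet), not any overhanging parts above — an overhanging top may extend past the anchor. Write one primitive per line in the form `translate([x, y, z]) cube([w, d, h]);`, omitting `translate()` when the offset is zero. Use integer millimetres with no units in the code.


translate([364, 336, 0]) cube([4485, 190, 2037]);


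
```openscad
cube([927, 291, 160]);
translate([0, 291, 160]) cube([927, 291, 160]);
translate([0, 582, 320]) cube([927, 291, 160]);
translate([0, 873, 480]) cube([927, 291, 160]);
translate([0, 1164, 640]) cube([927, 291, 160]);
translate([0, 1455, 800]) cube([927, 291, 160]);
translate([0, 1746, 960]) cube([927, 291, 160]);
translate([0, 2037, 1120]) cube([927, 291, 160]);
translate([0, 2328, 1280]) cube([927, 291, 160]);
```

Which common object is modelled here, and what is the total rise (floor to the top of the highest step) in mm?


A staircase. The total rise is 1440 mm.

9 identical blocks, each offset up and back from the previous — a staircase. Each step is 160 mm tall and there are 9 of them, so the total rise is 9 × 160 = 1440 mm.


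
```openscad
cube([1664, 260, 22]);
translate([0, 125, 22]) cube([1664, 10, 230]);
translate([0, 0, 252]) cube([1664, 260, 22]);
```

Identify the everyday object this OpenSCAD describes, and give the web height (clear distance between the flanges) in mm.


An I-beam. The web height is 230 mm.

Two wide flanges with a thin centred web — an I-beam. Overall 274 mm minus two 22 mm flanges gives a web of 274 − 2·22 = 230 mm.


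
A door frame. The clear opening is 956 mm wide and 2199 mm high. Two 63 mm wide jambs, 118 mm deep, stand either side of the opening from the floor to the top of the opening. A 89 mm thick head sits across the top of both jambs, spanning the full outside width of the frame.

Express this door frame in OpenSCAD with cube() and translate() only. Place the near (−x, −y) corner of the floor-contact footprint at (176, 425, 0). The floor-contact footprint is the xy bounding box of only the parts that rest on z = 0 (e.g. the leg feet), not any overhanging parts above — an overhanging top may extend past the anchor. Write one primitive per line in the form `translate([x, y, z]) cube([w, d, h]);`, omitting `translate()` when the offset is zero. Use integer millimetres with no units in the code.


translate([176, 425, 0]) cube([63, 118, 2199]);
translate([1195, 425, 0]) cube([63, 118, 2199]);
translate([176, 425, 2199]) cube([1082, 118, 89]);


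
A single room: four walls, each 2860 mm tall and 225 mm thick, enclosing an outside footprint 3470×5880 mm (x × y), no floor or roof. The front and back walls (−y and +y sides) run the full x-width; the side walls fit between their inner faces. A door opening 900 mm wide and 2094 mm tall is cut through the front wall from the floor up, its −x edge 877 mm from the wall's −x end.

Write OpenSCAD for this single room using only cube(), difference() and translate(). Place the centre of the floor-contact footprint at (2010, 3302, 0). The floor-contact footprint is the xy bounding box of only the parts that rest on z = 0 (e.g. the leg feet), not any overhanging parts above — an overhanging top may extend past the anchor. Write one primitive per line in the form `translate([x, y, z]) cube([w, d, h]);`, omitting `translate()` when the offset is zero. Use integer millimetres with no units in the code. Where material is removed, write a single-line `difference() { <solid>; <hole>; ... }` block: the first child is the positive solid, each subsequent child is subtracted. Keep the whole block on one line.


difference() { translate([275, 362, 0]) cube([3470, 225, 2860]); translate([1152, 362, 0]) cube([900, 225, 2094]); }
translate([275, 6017, 0]) cube([3470, 225, 2860]);
translate([275, 587, 0]) cube([225, 5430, 2860]);
translate([3520, 587, 0]) cube([225, 5430, 2860]);


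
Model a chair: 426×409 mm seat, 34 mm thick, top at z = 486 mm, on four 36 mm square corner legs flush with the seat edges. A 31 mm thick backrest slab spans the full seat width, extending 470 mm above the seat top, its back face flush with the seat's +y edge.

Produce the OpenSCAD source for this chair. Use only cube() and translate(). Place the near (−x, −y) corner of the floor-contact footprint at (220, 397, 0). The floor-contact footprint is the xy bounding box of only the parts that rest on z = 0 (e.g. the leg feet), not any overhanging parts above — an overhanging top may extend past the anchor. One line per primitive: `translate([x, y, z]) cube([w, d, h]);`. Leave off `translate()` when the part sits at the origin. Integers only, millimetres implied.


translate([220, 397, 452]) cube([426, 409, 34]);
translate([220, 397, 0]) cube([36, 36, 452]);
translate([610, 397, 0]) cube([36, 36, 452]);
translate([220, 770, 0]) cube([36, 36, 452]);
translate([610, 770, 0]) cube([36, 36, 452]);
translate([220, 775, 486]) cube([426, 31, 470]);


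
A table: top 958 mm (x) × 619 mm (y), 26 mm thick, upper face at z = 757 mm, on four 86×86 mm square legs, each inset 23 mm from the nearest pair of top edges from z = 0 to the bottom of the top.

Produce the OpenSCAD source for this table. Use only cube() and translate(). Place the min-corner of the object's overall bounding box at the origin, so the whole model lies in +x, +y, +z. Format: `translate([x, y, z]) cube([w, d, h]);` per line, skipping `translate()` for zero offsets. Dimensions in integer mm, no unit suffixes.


// leg_h = 757 - 26 = 731
translate([0, 0, 731]) cube([958, 619, 26]);
translate([23, 23, 0]) cube([86, 86, 731]);
translate([849, 23, 0]) cube([86, 86, 731]);
translate([23, 510, 0]) cube([86, 86, 731]);
translate([849, 510, 0]) cube([86, 86, 731]);


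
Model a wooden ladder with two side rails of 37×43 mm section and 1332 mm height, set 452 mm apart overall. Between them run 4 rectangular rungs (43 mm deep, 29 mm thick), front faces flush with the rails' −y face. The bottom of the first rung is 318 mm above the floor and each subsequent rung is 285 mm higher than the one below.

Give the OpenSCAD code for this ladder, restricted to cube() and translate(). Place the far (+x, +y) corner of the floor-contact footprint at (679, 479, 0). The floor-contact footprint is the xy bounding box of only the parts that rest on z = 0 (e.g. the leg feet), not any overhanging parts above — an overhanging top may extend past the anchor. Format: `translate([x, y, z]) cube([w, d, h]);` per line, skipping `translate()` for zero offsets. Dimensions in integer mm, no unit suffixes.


translate([227, 436, 0]) cube([37, 43, 1332]);
translate([642, 436, 0]) cube([37, 43, 1332]);
translate([264, 436, 318]) cube([378, 43, 29]);
translate([264, 436, 603]) cube([378, 43, 29]);
translate([264, 436, 888]) cube([378, 43, 29]);
translate([264, 436, 1173]) cube([378, 43, 29]);


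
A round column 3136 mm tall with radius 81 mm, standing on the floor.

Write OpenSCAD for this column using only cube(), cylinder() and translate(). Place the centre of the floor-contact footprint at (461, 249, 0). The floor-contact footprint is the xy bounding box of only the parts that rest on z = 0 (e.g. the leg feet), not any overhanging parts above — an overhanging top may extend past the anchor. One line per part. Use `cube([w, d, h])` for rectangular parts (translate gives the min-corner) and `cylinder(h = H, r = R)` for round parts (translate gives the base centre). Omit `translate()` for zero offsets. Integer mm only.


translate([461, 249, 0]) cylinder(h = 3136, r = 81);


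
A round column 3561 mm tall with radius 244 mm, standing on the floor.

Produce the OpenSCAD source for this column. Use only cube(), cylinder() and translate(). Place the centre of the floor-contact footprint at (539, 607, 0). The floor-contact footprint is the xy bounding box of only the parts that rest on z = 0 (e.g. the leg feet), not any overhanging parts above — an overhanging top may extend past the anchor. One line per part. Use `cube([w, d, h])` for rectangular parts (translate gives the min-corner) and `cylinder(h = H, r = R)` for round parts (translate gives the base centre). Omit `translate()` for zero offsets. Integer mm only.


translate([539, 607, 0]) cylinder(h = 3561, r = 244);


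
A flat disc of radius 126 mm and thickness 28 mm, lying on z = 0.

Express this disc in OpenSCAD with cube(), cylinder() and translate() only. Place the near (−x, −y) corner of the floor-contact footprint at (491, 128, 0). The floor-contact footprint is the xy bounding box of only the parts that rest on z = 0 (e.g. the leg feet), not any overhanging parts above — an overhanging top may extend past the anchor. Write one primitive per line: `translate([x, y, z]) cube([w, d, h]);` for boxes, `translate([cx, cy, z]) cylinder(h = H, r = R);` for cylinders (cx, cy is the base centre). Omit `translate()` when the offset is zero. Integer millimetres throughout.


translate([617, 254, 0]) cylinder(h = 28, r = 126);


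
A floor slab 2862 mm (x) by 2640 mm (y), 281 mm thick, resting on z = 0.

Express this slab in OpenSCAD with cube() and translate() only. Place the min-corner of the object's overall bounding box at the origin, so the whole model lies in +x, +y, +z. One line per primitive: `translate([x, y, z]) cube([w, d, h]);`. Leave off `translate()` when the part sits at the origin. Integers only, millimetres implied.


cube([2862, 2640, 281]);


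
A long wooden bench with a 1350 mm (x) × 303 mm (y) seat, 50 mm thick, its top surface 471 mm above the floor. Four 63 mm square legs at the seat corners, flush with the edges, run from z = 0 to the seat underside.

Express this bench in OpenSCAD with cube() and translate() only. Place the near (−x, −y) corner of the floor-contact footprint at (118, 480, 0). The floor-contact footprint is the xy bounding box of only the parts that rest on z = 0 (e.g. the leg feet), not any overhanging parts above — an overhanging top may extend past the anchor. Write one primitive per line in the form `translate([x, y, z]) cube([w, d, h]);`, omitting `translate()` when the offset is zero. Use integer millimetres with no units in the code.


// leg_h = 471 − 50 = 421
translate([118, 480, 421]) cube([1350, 303, 50]);
translate([118, 480, 0]) cube([63, 63, 421]);
translate([118, 720, 0]) cube([63, 63, 421]);
translate([1405, 480, 0]) cube([63, 63, 421]);
translate([1405, 720, 0]) cube([63, 63, 421]);


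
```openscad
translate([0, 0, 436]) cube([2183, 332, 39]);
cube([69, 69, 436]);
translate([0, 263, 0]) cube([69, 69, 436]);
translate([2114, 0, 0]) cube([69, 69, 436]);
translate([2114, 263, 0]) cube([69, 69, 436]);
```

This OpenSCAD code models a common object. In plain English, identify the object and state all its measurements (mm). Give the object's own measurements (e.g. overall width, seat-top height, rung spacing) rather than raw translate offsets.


A bench: a 2183×332 mm seat slab, 39 mm thick, top at z = 475 mm, on four 69×69 mm square legs flush with the seat corners and standing on z = 0.


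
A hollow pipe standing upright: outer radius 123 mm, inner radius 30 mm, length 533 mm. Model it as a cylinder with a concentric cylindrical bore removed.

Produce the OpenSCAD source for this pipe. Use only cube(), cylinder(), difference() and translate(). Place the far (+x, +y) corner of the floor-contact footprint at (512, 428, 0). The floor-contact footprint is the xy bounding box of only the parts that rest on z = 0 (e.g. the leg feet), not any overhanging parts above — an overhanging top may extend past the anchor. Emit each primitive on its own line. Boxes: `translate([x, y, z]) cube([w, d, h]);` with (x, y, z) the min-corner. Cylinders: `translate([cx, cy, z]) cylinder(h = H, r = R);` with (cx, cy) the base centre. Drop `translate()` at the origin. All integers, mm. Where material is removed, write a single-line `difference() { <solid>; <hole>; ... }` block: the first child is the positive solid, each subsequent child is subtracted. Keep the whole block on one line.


difference() { translate([389, 305, 0]) cylinder(h = 533, r = 123); translate([389, 305, 0]) cylinder(h = 533, r = 30); }


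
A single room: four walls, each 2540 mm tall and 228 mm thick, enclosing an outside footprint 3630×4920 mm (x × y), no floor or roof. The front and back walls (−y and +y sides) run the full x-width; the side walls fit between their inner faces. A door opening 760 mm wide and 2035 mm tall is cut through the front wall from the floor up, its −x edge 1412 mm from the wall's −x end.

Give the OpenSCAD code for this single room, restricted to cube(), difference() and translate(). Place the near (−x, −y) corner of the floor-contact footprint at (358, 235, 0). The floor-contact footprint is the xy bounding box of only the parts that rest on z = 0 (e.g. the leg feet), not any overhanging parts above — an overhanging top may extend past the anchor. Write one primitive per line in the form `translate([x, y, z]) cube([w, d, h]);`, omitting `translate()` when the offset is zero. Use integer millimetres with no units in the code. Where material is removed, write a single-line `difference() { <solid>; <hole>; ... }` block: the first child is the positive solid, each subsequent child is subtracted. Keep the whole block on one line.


difference() { translate([358, 235, 0]) cube([3630, 228, 2540]); translate([1770, 235, 0]) cube([760, 228, 2035]); }
translate([358, 4927, 0]) cube([3630, 228, 2540]);
translate([358, 463, 0]) cube([228, 4464, 2540]);
translate([3760, 463, 0]) cube([228, 4464, 2540]);


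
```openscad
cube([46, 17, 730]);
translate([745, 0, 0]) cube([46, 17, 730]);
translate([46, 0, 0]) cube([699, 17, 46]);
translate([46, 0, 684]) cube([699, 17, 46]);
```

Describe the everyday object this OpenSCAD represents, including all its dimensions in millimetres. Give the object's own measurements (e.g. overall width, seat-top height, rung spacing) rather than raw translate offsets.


A rectangular picture frame lying in the x–z plane (depth along y). The opening is 699 mm wide (x) by 638 mm tall (z), surrounded by a border 46 mm wide on all four sides. The frame is 17 mm deep and is made of two full-height vertical stiles with two horizontal rails fitted between them.


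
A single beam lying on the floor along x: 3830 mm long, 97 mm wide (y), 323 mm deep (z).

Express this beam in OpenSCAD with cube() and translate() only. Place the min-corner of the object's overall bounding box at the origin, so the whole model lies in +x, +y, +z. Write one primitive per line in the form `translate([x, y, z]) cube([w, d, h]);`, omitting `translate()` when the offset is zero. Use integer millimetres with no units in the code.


cube([3830, 97, 323]);


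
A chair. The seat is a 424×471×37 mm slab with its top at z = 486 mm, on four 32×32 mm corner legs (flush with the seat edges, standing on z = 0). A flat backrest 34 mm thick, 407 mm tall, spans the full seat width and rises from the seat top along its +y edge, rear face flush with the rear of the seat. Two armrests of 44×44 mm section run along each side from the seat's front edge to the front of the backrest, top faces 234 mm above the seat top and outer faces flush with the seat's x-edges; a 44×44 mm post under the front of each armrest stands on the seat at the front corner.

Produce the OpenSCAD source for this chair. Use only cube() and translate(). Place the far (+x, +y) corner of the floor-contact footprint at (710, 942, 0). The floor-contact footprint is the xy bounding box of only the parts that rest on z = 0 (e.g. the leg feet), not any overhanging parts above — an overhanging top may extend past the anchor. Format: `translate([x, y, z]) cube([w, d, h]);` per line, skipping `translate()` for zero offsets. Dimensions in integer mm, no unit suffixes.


// leg_h = 486 - 37 = 449
// arm post h = 234 - 44 = 190
translate([286, 471, 449]) cube([424, 471, 37]);
translate([286, 471, 0]) cube([32, 32, 449]);
translate([678, 471, 0]) cube([32, 32, 449]);
translate([286, 910, 0]) cube([32, 32, 449]);
translate([678, 910, 0]) cube([32, 32, 449]);
translate([286, 908, 486]) cube([424, 34, 407]);
translate([286, 471, 676]) cube([44, 437, 44]);
translate([666, 471, 676]) cube([44, 437, 44]);
translate([286, 471, 486]) cube([44, 44, 190]);
translate([666, 471, 486]) cube([44, 44, 190]);


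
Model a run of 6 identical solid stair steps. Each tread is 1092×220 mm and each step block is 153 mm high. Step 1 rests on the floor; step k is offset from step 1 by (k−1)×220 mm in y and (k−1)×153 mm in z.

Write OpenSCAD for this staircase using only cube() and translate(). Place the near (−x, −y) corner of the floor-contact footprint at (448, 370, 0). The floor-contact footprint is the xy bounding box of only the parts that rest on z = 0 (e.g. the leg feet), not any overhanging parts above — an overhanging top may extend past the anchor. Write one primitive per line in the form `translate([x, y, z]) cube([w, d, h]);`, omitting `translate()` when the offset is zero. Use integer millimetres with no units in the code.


translate([448, 370, 0]) cube([1092, 220, 153]);
translate([448, 590, 153]) cube([1092, 220, 153]);
translate([448, 810, 306]) cube([1092, 220, 153]);
translate([448, 1030, 459]) cube([1092, 220, 153]);
translate([448, 1250, 612]) cube([1092, 220, 153]);
translate([448, 1470, 765]) cube([1092, 220, 153]);


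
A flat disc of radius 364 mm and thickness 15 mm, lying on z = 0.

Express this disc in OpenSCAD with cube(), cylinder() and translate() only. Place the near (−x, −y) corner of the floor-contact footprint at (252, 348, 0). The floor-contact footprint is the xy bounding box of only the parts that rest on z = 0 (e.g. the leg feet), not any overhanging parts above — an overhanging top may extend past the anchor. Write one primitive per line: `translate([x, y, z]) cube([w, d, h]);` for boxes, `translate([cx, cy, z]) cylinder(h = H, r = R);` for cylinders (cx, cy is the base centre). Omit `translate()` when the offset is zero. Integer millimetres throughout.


translate([616, 712, 0]) cylinder(h = 15, r = 364);


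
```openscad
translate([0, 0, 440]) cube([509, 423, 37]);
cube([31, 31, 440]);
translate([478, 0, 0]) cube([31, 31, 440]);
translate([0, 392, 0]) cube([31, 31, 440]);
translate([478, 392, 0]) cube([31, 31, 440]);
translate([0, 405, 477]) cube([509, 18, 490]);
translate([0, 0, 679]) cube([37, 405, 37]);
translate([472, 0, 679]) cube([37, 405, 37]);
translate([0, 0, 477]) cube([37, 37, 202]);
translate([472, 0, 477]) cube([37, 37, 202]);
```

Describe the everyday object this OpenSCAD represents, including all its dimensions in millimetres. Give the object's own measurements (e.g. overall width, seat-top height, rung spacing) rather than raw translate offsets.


A chair. The seat is a 509×423×37 mm slab with its top at z = 477 mm, on four 31×31 mm corner legs (flush with the seat edges, standing on z = 0). A flat backrest 18 mm thick, 490 mm tall, spans the full seat width and rises from the seat top along its +y edge, rear face flush with the rear of the seat. Two armrests of 37×37 mm section run along each side from the seat's front edge to the front of the backrest, top faces 239 mm above the seat top and outer faces flush with the seat's x-edges; a 37×37 mm post under the front of each armrest stands on the seat at the front corner.
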